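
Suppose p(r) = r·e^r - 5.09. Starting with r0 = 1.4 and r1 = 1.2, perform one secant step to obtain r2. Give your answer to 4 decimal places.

1.3306

p(1.4) = 0.587280, p(1.2) = -1.105860
r2 = 1.200000 − (-1.105860)·(1.200000 − 1.400000) / (-1.105860 − 0.587280) = 1.200000 − (0.221172)/(-1.693140) = 1.330628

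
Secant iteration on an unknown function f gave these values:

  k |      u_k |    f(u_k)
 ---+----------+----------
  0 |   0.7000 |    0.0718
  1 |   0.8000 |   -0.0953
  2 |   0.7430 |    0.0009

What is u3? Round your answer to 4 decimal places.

u3 = 0.7430 − 0.0009·(0.7430 − 0.8000) / (0.0009 − (-0.0953))
   = 0.7430 − (-0.000051)/(0.096200) = 0.743533

0.7435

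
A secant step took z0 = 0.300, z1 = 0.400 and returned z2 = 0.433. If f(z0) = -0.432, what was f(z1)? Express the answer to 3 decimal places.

The secant line through (0.300, -0.432) and (0.400, f(z1)) crosses zero at z2 = 0.433.
So (0.300, -0.432), (0.400, f(z1)), (0.433, 0) are collinear:
f(z1) = -0.432 · (0.400 − 0.433) / (0.300 − 0.433) = -0.432 · (-0.03300)/(-0.13300) = -0.10719

-0.107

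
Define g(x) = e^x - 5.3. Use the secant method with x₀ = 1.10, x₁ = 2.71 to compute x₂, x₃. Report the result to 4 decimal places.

g(1.10) = -2.295834, g(2.71) = 9.729276
x₂ = 2.710000 − 9.729276·(2.710000 − 1.100000) / (9.729276 − (-2.295834)) = 2.710000 − (15.664134)/(12.025109) = 1.407381
g(1.407381) = -1.214757
x₃ = 1.407381 − (-1.214757)·(1.407381 − 2.710000) / (-1.214757 − 9.729276) = 1.407381 − (1.582365)/(-10.944033) = 1.551968

1.4074, 1.5520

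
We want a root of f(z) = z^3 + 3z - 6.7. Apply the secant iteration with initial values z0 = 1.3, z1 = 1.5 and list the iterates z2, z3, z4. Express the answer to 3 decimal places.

f(1.3) = -0.60300, f(1.5) = 1.17500
z2 = 1.50000 − 1.17500·(1.50000 − 1.30000) / (1.17500 − (-0.60300)) = 1.50000 − (0.23500)/(1.77800) = 1.36783
f(1.36783) = -0.03736
z3 = 1.36783 − (-0.03736)·(1.36783 − 1.50000) / (-0.03736 − 1.17500) = 1.36783 − (0.00494)/(-1.21236) = 1.37190
f(1.37190) = -0.00221
z4 = 1.37190 − (-0.00221)·(1.37190 − 1.36783) / (-0.00221 − (-0.03736)) = 1.37190 − (-0.00001)/(0.03515) = 1.37216

1.368, 1.372, 1.372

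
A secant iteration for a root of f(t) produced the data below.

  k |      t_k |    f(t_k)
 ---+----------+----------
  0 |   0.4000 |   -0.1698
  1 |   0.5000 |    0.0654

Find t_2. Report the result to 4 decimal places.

t_2 = 0.5000 − 0.0654·(0.5000 − 0.4000) / (0.0654 − (-0.1698))
   = 0.5000 − (0.006540)/(0.235200) = 0.472194

0.4722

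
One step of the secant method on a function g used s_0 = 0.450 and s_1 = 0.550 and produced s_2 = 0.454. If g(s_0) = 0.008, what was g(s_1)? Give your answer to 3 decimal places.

The secant line through (0.450, 0.008) and (0.550, g(s_1)) crosses zero at s_2 = 0.454.
So (0.450, 0.008), (0.550, g(s_1)), (0.454, 0) are collinear:
g(s_1) = 0.008 · (0.550 − 0.454) / (0.450 − 0.454) = 0.008 · (0.09600)/(-0.00400) = -0.19200

-0.192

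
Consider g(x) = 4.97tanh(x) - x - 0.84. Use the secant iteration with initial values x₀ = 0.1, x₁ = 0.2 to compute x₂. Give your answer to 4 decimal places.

0.2153

g(0.1) = -0.444650, g(0.2) = -0.059045
x₂ = 0.200000 − (-0.059045)·(0.200000 − 0.100000) / (-0.059045 − (-0.444650)) = 0.200000 − (-0.005904)/(0.385605) = 0.215312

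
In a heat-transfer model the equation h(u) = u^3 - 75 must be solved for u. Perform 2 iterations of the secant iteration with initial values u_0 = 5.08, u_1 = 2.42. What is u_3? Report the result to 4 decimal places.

h(5.08) = 56.096512, h(2.42) = -60.827512
u_2 = 2.420000 − (-60.827512)·(2.420000 − 5.080000) / (-60.827512 − 56.096512) = 2.420000 − (161.801182)/(-116.924024) = 3.803815
h(3.803815) = -19.962582
u_3 = 3.803815 − (-19.962582)·(3.803815 − 2.420000) / (-19.962582 − (-60.827512)) = 3.803815 − (-27.624514)/(40.864930) = 4.479810

4.4798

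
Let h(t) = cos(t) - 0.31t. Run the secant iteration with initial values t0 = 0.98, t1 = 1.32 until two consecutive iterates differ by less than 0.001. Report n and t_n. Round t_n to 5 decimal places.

n = 4, t_n = 1.19223

h(0.98) = 0.2532225, h(1.32) = -0.1610245
t2 = 1.3200000 − (-0.1610245)·(0.3400000)/(-0.4142471) = 1.1878365;  |Δ| = 0.1321635
h(1.1878365) = 0.0054382
t3 = 1.1878365 − 0.0054382·(-0.1321635)/(0.1664628) = 1.1921542;  |Δ| = 0.0043177
h(1.1921542) = 0.0000913
t4 = 1.1921542 − 0.0000913·(0.0043177)/(-0.0053469) = 1.1922279;  |Δ| = 0.0000738
|t4 − t3| = 0.0000738 < 0.001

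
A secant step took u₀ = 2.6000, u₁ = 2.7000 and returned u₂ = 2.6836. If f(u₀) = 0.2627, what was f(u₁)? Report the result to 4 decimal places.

-0.0515

The secant line through (2.6000, 0.2627) and (2.7000, f(u₁)) crosses zero at u₂ = 2.6836.
So (2.6000, 0.2627), (2.7000, f(u₁)), (2.6836, 0) are collinear:
f(u₁) = 0.2627 · (2.7000 − 2.6836) / (2.6000 − 2.6836) = 0.2627 · (0.016400)/(-0.083600) = -0.051534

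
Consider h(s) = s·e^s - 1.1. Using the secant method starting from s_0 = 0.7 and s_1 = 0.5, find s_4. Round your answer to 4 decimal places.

h(0.7) = 0.309627, h(0.5) = -0.275639
s_2 = 0.500000 − (-0.275639)·(0.500000 − 0.700000) / (-0.275639 − 0.309627) = 0.500000 − (0.055128)/(-0.585266) = 0.594193
h(0.594193) = -0.023579
s_3 = 0.594193 − (-0.023579)·(0.594193 − 0.500000) / (-0.023579 − (-0.275639)) = 0.594193 − (-0.002221)/(0.252060) = 0.603004
h(0.603004) = 0.002051
s_4 = 0.603004 − 0.002051·(0.603004 − 0.594193) / (0.002051 − (-0.023579)) = 0.603004 − (0.000018)/(0.025630) = 0.602299

0.6023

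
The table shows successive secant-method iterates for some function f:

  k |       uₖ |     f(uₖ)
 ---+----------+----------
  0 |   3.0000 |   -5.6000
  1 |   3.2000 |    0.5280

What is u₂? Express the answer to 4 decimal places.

u₂ = 3.2000 − 0.5280·(3.2000 − 3.0000) / (0.5280 − (-5.6000))
   = 3.2000 − (0.105600)/(6.128000) = 3.182768

3.1828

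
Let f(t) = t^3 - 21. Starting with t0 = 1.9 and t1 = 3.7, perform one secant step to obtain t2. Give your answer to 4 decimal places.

2.4812

f(1.9) = -14.141000, f(3.7) = 29.653000
t2 = 3.700000 − 29.653000·(3.700000 − 1.900000) / (29.653000 − (-14.141000)) = 3.700000 − (53.375400)/(43.794000) = 2.481217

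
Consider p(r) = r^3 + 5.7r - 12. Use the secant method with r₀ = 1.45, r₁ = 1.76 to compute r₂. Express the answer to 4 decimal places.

1.5010

p(1.45) = -0.686375, p(1.76) = 3.483776
r₂ = 1.760000 − 3.483776·(1.760000 − 1.450000) / (3.483776 − (-0.686375)) = 1.760000 − (1.079971)/(4.170151) = 1.501024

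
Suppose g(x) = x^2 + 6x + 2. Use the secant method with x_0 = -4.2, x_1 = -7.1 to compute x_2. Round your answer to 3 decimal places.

-5.249

g(-4.2) = -5.56000, g(-7.1) = 9.81000
x_2 = -7.10000 − 9.81000·(-7.10000 − (-4.20000)) / (9.81000 − (-5.56000)) = -7.10000 − (-28.44900)/(15.37000) = -5.24906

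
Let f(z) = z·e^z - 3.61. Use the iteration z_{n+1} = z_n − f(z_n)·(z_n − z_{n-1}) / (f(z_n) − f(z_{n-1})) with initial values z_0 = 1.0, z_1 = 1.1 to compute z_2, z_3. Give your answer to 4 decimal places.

f(1.0) = -0.891718, f(1.1) = -0.305417
z_2 = 1.100000 − (-0.305417)·(1.100000 − 1.000000) / (-0.305417 − (-0.891718)) = 1.100000 − (-0.030542)/(0.586301) = 1.152092
f(1.152092) = 0.036150
z_3 = 1.152092 − 0.036150·(1.152092 − 1.100000) / (0.036150 − (-0.305417)) = 1.152092 − (0.001883)/(0.341568) = 1.146579

1.1521, 1.1466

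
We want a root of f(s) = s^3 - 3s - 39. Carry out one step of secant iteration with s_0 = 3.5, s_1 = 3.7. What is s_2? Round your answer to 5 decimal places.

f(3.5) = -6.6250000, f(3.7) = 0.5530000
s_2 = 3.7000000 − 0.5530000·(3.7000000 − 3.5000000) / (0.5530000 − (-6.6250000)) = 3.7000000 − (0.1106000)/(7.1780000) = 3.6845918

3.68459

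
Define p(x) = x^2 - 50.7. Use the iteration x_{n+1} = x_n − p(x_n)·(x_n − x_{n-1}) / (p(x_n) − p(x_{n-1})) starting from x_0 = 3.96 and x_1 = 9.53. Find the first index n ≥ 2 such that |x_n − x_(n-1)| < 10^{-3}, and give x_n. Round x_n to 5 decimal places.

n = 6, x_n = 7.12039

p(3.96) = -35.0184000, p(9.53) = 40.1209000
x_2 = 9.5300000 − 40.1209000·(5.5700000)/(75.1393000) = 6.5558784;  |Δ| = 2.9741216
p(6.5558784) = -7.7204580
x_3 = 6.5558784 − (-7.7204580)·(-2.9741216)/(-47.8413580) = 7.0358310;  |Δ| = 0.4799525
p(7.0358310) = -1.1970827
x_4 = 7.0358310 − (-1.1970827)·(0.4799525)/(6.5233753) = 7.1239054;  |Δ| = 0.0880745
p(7.1239054) = 0.0500287
x_5 = 7.1239054 − 0.0500287·(0.0880745)/(1.2471114) = 7.1203723;  |Δ| = 0.0035332
p(7.1203723) = -0.0002987
x_6 = 7.1203723 − (-0.0002987)·(-0.0035332)/(-0.0503274) = 7.1203932;  |Δ| = 0.0000210
|x_6 − x_5| = 0.0000210 < 10^{-3}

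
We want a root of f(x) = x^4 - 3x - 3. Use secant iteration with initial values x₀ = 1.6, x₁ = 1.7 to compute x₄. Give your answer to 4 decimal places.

f(1.6) = -1.246400, f(1.7) = 0.252100
x₂ = 1.700000 − 0.252100·(1.700000 − 1.600000) / (0.252100 − (-1.246400)) = 1.700000 − (0.025210)/(1.498500) = 1.683177
f(1.683177) = -0.023169
x₃ = 1.683177 − (-0.023169)·(1.683177 − 1.700000) / (-0.023169 − 0.252100) = 1.683177 − (0.000390)/(-0.275269) = 1.684593
f(1.684593) = -0.000374
x₄ = 1.684593 − (-0.000374)·(1.684593 − 1.683177) / (-0.000374 − (-0.023169)) = 1.684593 − (-0.000001)/(0.022796) = 1.684616

1.6846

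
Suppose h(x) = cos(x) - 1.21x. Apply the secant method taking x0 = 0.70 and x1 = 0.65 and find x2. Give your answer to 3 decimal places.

h(0.70) = -0.08216, h(0.65) = 0.00958
x2 = 0.65000 − 0.00958·(0.65000 − 0.70000) / (0.00958 − (-0.08216)) = 0.65000 − (-0.00048)/(0.09174) = 0.65522

0.655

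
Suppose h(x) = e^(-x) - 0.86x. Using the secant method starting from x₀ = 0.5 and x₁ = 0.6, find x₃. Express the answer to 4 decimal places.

0.6234

h(0.5) = 0.176531, h(0.6) = 0.032812
x₂ = 0.600000 − 0.032812·(0.600000 − 0.500000) / (0.032812 − 0.176531) = 0.600000 − (0.003281)/(-0.143719) = 0.622830
h(0.622830) = 0.000790
x₃ = 0.622830 − 0.000790·(0.622830 − 0.600000) / (0.000790 − 0.032812) = 0.622830 − (0.000018)/(-0.032022) = 0.623394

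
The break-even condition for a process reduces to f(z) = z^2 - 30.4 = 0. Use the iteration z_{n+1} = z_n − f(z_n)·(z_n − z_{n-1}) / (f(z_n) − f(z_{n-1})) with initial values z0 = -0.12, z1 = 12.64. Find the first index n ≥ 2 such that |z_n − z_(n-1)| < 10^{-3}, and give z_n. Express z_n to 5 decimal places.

n = 8, z_n = 5.51362

f(-0.12) = -30.3856000, f(12.64) = 129.3696000
z2 = 12.6400000 − 129.3696000·(12.7600000)/(159.7552000) = 2.3069649;  |Δ| = 10.3330351
f(2.3069649) = -25.0779132
z3 = 2.3069649 − (-25.0779132)·(-10.3330351)/(-154.4475132) = 3.9847579;  |Δ| = 1.6777930
f(3.9847579) = -14.5217047
z4 = 3.9847579 − (-14.5217047)·(1.6777930)/(10.5562084) = 6.2928228;  |Δ| = 2.3080650
f(6.2928228) = 9.1996191
z5 = 6.2928228 − 9.1996191·(2.3080650)/(23.7213239) = 5.3977076;  |Δ| = 0.8951152
f(5.3977076) = -1.2647528
z6 = 5.3977076 − (-1.2647528)·(-0.8951152)/(-10.4643719) = 5.5058937;  |Δ| = 0.1081861
f(5.5058937) = -0.0851348
z7 = 5.5058937 − (-0.0851348)·(0.1081861)/(1.1796180) = 5.5137016;  |Δ| = 0.0078080
f(5.5137016) = 0.0009057
z8 = 5.5137016 − 0.0009057·(0.0078080)/(0.0860405) = 5.5136194;  |Δ| = 0.0000822
|z8 − z7| = 0.0000822 < 10^{-3}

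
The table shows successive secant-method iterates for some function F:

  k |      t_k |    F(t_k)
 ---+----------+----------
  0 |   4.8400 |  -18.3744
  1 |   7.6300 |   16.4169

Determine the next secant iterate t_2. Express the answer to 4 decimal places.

6.3135

t_2 = 7.6300 − 16.4169·(7.6300 − 4.8400) / (16.4169 − (-18.3744))
   = 7.6300 − (45.803151)/(34.791300) = 6.313488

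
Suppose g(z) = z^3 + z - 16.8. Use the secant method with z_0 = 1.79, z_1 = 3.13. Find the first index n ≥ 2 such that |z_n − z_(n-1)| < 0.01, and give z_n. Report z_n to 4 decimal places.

g(1.79) = -9.274661, g(3.13) = 16.994297
z_2 = 3.130000 − 16.994297·(1.340000)/(26.268958) = 2.263108;  |Δ| = 0.866892
g(2.263108) = -2.946032
z_3 = 2.263108 − (-2.946032)·(-0.866892)/(-19.940329) = 2.391184;  |Δ| = 0.128077
g(2.391184) = -0.736589
z_4 = 2.391184 − (-0.736589)·(0.128077)/(2.209443) = 2.433883;  |Δ| = 0.042699
g(2.433883) = 0.051686
z_5 = 2.433883 − 0.051686·(0.042699)/(0.788275) = 2.431083;  |Δ| = 0.002800
|z_5 − z_4| = 0.002800 < 0.01

n = 5, z_n = 2.4311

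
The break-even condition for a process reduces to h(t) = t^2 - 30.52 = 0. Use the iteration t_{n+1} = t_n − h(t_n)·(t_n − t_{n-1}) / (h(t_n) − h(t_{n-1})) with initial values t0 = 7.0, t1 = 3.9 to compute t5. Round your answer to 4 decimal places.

5.5245

h(7.0) = 18.480000, h(3.9) = -15.310000
t2 = 3.900000 − (-15.310000)·(3.900000 − 7.000000) / (-15.310000 − 18.480000) = 3.900000 − (47.461000)/(-33.790000) = 5.304587
h(5.304587) = -2.381355
t3 = 5.304587 − (-2.381355)·(5.304587 − 3.900000) / (-2.381355 − (-15.310000)) = 5.304587 − (-3.344821)/(12.928645) = 5.563301
h(5.563301) = 0.430319
t4 = 5.563301 − 0.430319·(5.563301 − 5.304587) / (0.430319 − (-2.381355)) = 5.563301 − (0.111330)/(2.811674) = 5.523706
h(5.523706) = -0.008676
t5 = 5.523706 − (-0.008676)·(5.523706 − 5.563301) / (-0.008676 − 0.430319) = 5.523706 − (0.000344)/(-0.438995) = 5.524488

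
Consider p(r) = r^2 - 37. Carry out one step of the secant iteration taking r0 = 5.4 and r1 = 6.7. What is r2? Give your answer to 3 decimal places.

6.048

p(5.4) = -7.84000, p(6.7) = 7.89000
r2 = 6.70000 − 7.89000·(6.70000 − 5.40000) / (7.89000 − (-7.84000)) = 6.70000 − (10.25700)/(15.73000) = 6.04793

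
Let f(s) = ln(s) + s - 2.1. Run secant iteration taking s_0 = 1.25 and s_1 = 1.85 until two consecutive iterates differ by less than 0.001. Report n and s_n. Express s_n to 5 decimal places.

f(1.25) = -0.6268564, f(1.85) = 0.3651856
s_2 = 1.8500000 − 0.3651856·(0.6000000)/(0.9920421) = 1.6291310;  |Δ| = 0.2208690
f(1.6291310) = 0.0171777
s_3 = 1.6291310 − 0.0171777·(-0.2208690)/(-0.3480080) = 1.6182289;  |Δ| = 0.0109021
f(1.6182289) = -0.0004389
s_4 = 1.6182289 − (-0.0004389)·(-0.0109021)/(-0.0176166) = 1.6185005;  |Δ| = 0.0002716
|s_4 − s_3| = 0.0002716 < 0.001

n = 4, s_n = 1.61850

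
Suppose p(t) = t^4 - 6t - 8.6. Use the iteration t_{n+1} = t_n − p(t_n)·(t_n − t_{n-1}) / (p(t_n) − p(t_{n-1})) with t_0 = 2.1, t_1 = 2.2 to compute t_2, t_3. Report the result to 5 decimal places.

2.15187, 2.15384

p(2.1) = -1.7519000, p(2.2) = 1.6256000
t_2 = 2.2000000 − 1.6256000·(2.2000000 − 2.1000000) / (1.6256000 − (-1.7519000)) = 2.2000000 − (0.1625600)/(3.3775000) = 2.1518697
p(2.1518697) = -0.0692869
t_3 = 2.1518697 − (-0.0692869)·(2.1518697 − 2.2000000) / (-0.0692869 − 1.6256000) = 2.1518697 − (0.0033348)/(-1.6948869) = 2.1538373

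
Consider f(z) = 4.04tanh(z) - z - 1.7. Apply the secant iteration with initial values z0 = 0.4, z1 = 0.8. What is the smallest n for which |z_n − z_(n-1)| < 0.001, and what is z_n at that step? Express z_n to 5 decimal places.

n = 5, z_n = 0.67405

f(0.4) = -0.5650062, f(0.8) = 0.1827086
z2 = 0.8000000 − 0.1827086·(0.4000000)/(0.7477147) = 0.7022576;  |Δ| = 0.0977424
f(0.7022576) = 0.0451696
z3 = 0.7022576 − 0.0451696·(-0.0977424)/(-0.1375389) = 0.6701577;  |Δ| = 0.0320999
f(0.6701577) = -0.0064199
z4 = 0.6701577 − (-0.0064199)·(-0.0320999)/(-0.0515895) = 0.6741523;  |Δ| = 0.0039946
f(0.6741523) = 0.0001744
z5 = 0.6741523 − 0.0001744·(0.0039946)/(0.0065943) = 0.6740467;  |Δ| = 0.0001056
|z5 − z4| = 0.0001056 < 0.001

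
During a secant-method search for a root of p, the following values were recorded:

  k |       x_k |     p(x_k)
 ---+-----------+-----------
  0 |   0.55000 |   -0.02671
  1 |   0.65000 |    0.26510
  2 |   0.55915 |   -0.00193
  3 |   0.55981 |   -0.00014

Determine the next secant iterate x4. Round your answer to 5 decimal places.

0.55986

x4 = 0.55981 − (-0.00014)·(0.55981 − 0.55915) / (-0.00014 − (-0.00193))
   = 0.55981 − (-0.0000001)/(0.0017900) = 0.5598616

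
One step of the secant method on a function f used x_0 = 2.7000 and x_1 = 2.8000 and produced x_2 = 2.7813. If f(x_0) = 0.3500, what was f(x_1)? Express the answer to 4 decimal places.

The secant line through (2.7000, 0.3500) and (2.8000, f(x_1)) crosses zero at x_2 = 2.7813.
So (2.7000, 0.3500), (2.8000, f(x_1)), (2.7813, 0) are collinear:
f(x_1) = 0.3500 · (2.8000 − 2.7813) / (2.7000 − 2.7813) = 0.3500 · (0.018700)/(-0.081300) = -0.080504

-0.0805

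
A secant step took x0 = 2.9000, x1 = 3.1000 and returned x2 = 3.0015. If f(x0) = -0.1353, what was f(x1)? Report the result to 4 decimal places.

0.1313

The secant line through (2.9000, -0.1353) and (3.1000, f(x1)) crosses zero at x2 = 3.0015.
So (2.9000, -0.1353), (3.1000, f(x1)), (3.0015, 0) are collinear:
f(x1) = -0.1353 · (3.1000 − 3.0015) / (2.9000 − 3.0015) = -0.1353 · (0.098500)/(-0.101500) = 0.131301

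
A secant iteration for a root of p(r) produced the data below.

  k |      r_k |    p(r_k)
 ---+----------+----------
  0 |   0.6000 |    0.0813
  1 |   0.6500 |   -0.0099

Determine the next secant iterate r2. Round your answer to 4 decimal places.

0.6446

r2 = 0.6500 − (-0.0099)·(0.6500 − 0.6000) / (-0.0099 − 0.0813)
   = 0.6500 − (-0.000495)/(-0.091200) = 0.644572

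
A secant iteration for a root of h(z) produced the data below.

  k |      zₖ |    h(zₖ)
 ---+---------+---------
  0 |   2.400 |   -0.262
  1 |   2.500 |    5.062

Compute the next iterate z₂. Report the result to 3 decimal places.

z₂ = 2.500 − 5.062·(2.500 − 2.400) / (5.062 − (-0.262))
   = 2.500 − (0.50620)/(5.32400) = 2.40492

2.405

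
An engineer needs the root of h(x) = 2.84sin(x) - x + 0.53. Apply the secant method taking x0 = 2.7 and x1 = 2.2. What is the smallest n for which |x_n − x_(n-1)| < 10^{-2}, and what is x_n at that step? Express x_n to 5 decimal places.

h(2.7) = -0.9562411, h(2.2) = 0.6261298
x2 = 2.2000000 − 0.6261298·(-0.5000000)/(1.5823709) = 2.3978455;  |Δ| = 0.1978455
h(2.3978455) = 0.0549776
x3 = 2.3978455 − 0.0549776·(0.1978455)/(-0.5711522) = 2.4168895;  |Δ| = 0.0190441
h(2.4168895) = -0.0042160
x4 = 2.4168895 − (-0.0042160)·(0.0190441)/(-0.0591936) = 2.4155331;  |Δ| = 0.0013564
|x4 − x3| = 0.0013564 < 10^{-2}

n = 4, x_n = 2.41553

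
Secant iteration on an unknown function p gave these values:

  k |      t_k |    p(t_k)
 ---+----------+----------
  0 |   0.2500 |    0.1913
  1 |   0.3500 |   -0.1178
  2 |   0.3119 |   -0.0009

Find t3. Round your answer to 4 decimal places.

t3 = 0.3119 − (-0.0009)·(0.3119 − 0.3500) / (-0.0009 − (-0.1178))
   = 0.3119 − (0.000034)/(0.116900) = 0.311607

0.3116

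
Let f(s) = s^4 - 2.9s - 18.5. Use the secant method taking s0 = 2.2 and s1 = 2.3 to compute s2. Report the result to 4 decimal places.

f(2.2) = -1.454400, f(2.3) = 2.814100
s2 = 2.300000 − 2.814100·(2.300000 − 2.200000) / (2.814100 − (-1.454400)) = 2.300000 − (0.281410)/(4.268500) = 2.234073

2.2341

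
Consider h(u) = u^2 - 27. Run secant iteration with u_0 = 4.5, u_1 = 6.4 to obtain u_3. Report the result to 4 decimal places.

5.1881

h(4.5) = -6.750000, h(6.4) = 13.960000
u_2 = 6.400000 − 13.960000·(6.400000 − 4.500000) / (13.960000 − (-6.750000)) = 6.400000 − (26.524000)/(20.710000) = 5.119266
h(5.119266) = -0.793115
u_3 = 5.119266 − (-0.793115)·(5.119266 − 6.400000) / (-0.793115 − 13.960000) = 5.119266 − (1.015769)/(-14.753115) = 5.188117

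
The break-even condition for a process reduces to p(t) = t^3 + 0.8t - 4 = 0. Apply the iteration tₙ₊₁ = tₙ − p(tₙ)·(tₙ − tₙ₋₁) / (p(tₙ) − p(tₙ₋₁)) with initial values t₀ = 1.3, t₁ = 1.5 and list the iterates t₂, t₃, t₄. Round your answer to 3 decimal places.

1.414, 1.420, 1.420

p(1.3) = -0.76300, p(1.5) = 0.57500
t₂ = 1.50000 − 0.57500·(1.50000 − 1.30000) / (0.57500 − (-0.76300)) = 1.50000 − (0.11500)/(1.33800) = 1.41405
p(1.41405) = -0.04131
t₃ = 1.41405 − (-0.04131)·(1.41405 − 1.50000) / (-0.04131 − 0.57500) = 1.41405 − (0.00355)/(-0.61631) = 1.41981
p(1.41981) = -0.00200
t₄ = 1.41981 − (-0.00200)·(1.41981 − 1.41405) / (-0.00200 − (-0.04131)) = 1.41981 − (-0.00001)/(0.03931) = 1.42011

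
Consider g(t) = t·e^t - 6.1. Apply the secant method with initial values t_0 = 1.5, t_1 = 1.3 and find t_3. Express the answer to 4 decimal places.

1.4428

g(1.5) = 0.622534, g(1.3) = -1.329914
t_2 = 1.300000 − (-1.329914)·(1.300000 − 1.500000) / (-1.329914 − 0.622534) = 1.300000 − (0.265983)/(-1.952448) = 1.436230
g(1.436230) = -0.060916
t_3 = 1.436230 − (-0.060916)·(1.436230 − 1.300000) / (-0.060916 − (-1.329914)) = 1.436230 − (-0.008299)/(1.268999) = 1.442770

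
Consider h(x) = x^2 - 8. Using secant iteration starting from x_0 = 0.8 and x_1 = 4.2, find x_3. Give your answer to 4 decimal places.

h(0.8) = -7.360000, h(4.2) = 9.640000
x_2 = 4.200000 − 9.640000·(4.200000 − 0.800000) / (9.640000 − (-7.360000)) = 4.200000 − (32.776000)/(17.000000) = 2.272000
h(2.272000) = -2.838016
x_3 = 2.272000 − (-2.838016)·(2.272000 − 4.200000) / (-2.838016 − 9.640000) = 2.272000 − (5.471695)/(-12.478016) = 2.710507

2.7105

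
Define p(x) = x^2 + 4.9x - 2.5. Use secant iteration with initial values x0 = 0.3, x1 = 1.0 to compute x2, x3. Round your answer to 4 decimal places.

0.4516, 0.4647

p(0.3) = -0.940000, p(1.0) = 3.400000
x2 = 1.000000 − 3.400000·(1.000000 − 0.300000) / (3.400000 − (-0.940000)) = 1.000000 − (2.380000)/(4.340000) = 0.451613
p(0.451613) = -0.083143
x3 = 0.451613 − (-0.083143)·(0.451613 − 1.000000) / (-0.083143 − 3.400000) = 0.451613 − (0.045594)/(-3.483143) = 0.464703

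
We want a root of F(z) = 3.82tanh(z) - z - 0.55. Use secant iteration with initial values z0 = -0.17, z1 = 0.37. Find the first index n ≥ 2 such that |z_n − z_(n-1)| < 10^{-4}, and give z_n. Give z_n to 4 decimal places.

F(-0.17) = -1.023216, F(0.37) = 0.432248
z2 = 0.370000 − 0.432248·(0.540000)/(1.455464) = 0.209629;  |Δ| = 0.160371
F(0.209629) = 0.029627
z3 = 0.209629 − 0.029627·(-0.160371)/(-0.402622) = 0.197828;  |Δ| = 0.011801
F(0.197828) = -0.001831
z4 = 0.197828 − (-0.001831)·(-0.011801)/(-0.031457) = 0.198515;  |Δ| = 0.000687
F(0.198515) = 0.000006
z5 = 0.198515 − 0.000006·(0.000687)/(0.001836) = 0.198513;  |Δ| = 0.000002
|z5 − z4| = 0.000002 < 10^{-4}

n = 5, z_n = 0.1985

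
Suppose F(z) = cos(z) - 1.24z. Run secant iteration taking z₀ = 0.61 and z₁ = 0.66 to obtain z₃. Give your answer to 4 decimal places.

0.6446

F(0.61) = 0.063248, F(0.66) = -0.028408
z₂ = 0.660000 − (-0.028408)·(0.660000 − 0.610000) / (-0.028408 − 0.063248) = 0.660000 − (-0.001420)/(-0.091656) = 0.644503
F(0.644503) = 0.000215
z₃ = 0.644503 − 0.000215·(0.644503 − 0.660000) / (0.000215 − (-0.028408)) = 0.644503 − (-0.000003)/(0.028622) = 0.644619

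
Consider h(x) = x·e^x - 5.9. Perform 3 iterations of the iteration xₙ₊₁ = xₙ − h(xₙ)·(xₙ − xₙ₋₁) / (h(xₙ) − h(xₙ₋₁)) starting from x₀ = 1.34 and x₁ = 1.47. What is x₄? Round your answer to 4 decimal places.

h(1.34) = -0.782482, h(1.47) = 0.493376
x₂ = 1.470000 − 0.493376·(1.470000 − 1.340000) / (0.493376 − (-0.782482)) = 1.470000 − (0.064139)/(1.275857) = 1.419729
h(1.419729) = -0.028003
x₃ = 1.419729 − (-0.028003)·(1.419729 − 1.470000) / (-0.028003 − 0.493376) = 1.419729 − (0.001408)/(-0.521379) = 1.422429
h(1.422429) = -0.000929
x₄ = 1.422429 − (-0.000929)·(1.422429 − 1.419729) / (-0.000929 − (-0.028003)) = 1.422429 − (-0.000003)/(0.027074) = 1.422522

1.4225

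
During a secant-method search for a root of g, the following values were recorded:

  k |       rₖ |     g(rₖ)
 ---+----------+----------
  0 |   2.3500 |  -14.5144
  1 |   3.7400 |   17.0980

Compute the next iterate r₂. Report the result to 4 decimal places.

2.9882

r₂ = 3.7400 − 17.0980·(3.7400 − 2.3500) / (17.0980 − (-14.5144))
   = 3.7400 − (23.766220)/(31.612400) = 2.988199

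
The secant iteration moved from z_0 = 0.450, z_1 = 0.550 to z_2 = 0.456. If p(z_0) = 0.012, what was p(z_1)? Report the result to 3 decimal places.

The secant line through (0.450, 0.012) and (0.550, p(z_1)) crosses zero at z_2 = 0.456.
So (0.450, 0.012), (0.550, p(z_1)), (0.456, 0) are collinear:
p(z_1) = 0.012 · (0.550 − 0.456) / (0.450 − 0.456) = 0.012 · (0.09400)/(-0.00600) = -0.18800

-0.188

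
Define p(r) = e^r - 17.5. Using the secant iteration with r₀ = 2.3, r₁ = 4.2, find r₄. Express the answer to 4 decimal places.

2.8903

p(2.3) = -7.525818, p(4.2) = 49.186331
r₂ = 4.200000 − 49.186331·(4.200000 − 2.300000) / (49.186331 − (-7.525818)) = 4.200000 − (93.454029)/(56.712149) = 2.552134
p(2.552134) = -4.665538
r₃ = 2.552134 − (-4.665538)·(2.552134 − 4.200000) / (-4.665538 − 49.186331) = 2.552134 − (7.688183)/(-53.851869) = 2.694899
p(2.694899) = -2.695973
r₄ = 2.694899 − (-2.695973)·(2.694899 − 2.552134) / (-2.695973 − (-4.665538)) = 2.694899 − (-0.384892)/(1.969566) = 2.890319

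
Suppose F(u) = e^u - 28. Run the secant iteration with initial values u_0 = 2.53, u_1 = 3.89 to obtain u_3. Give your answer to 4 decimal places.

F(2.53) = -15.446494, F(3.89) = 20.910887
u_2 = 3.890000 − 20.910887·(3.890000 − 2.530000) / (20.910887 − (-15.446494)) = 3.890000 − (28.438806)/(36.357380) = 3.107798
F(3.107798) = -5.628266
u_3 = 3.107798 − (-5.628266)·(3.107798 − 3.890000) / (-5.628266 − 20.910887) = 3.107798 − (4.402440)/(-26.539153) = 3.273683

3.2737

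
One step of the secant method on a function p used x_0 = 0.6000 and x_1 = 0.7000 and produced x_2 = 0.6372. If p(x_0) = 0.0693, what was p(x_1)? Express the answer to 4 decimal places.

The secant line through (0.6000, 0.0693) and (0.7000, p(x_1)) crosses zero at x_2 = 0.6372.
So (0.6000, 0.0693), (0.7000, p(x_1)), (0.6372, 0) are collinear:
p(x_1) = 0.0693 · (0.7000 − 0.6372) / (0.6000 − 0.6372) = 0.0693 · (0.062800)/(-0.037200) = -0.116990

-0.1170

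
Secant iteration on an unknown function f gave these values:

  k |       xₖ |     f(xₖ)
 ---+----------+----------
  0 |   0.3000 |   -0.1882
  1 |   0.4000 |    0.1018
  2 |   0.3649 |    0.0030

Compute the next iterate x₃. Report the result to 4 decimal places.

x₃ = 0.3649 − 0.0030·(0.3649 − 0.4000) / (0.0030 − 0.1018)
   = 0.3649 − (-0.000105)/(-0.098800) = 0.363834

0.3638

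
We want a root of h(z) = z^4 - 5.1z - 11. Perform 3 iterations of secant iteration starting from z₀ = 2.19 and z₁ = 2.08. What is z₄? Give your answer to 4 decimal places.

2.1670

h(2.19) = 0.833575, h(2.08) = -2.890263
z₂ = 2.080000 − (-2.890263)·(2.080000 − 2.190000) / (-2.890263 − 0.833575) = 2.080000 − (0.317929)/(-3.723838) = 2.165377
h(2.165377) = -0.058049
z₃ = 2.165377 − (-0.058049)·(2.165377 − 2.080000) / (-0.058049 − (-2.890263)) = 2.165377 − (-0.004956)/(2.832214) = 2.167127
h(2.167127) = 0.004180
z₄ = 2.167127 − 0.004180·(2.167127 − 2.165377) / (0.004180 − (-0.058049)) = 2.167127 − (0.000007)/(0.062229) = 2.167009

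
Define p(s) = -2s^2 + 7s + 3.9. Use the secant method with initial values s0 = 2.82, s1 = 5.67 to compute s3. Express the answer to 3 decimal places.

p(2.82) = 7.73520, p(5.67) = -20.70780
s2 = 5.67000 − (-20.70780)·(5.67000 − 2.82000) / (-20.70780 − 7.73520) = 5.67000 − (-59.01723)/(-28.44300) = 3.59507
p(3.59507) = 3.21643
s3 = 3.59507 − 3.21643·(3.59507 − 5.67000) / (3.21643 − (-20.70780)) = 3.59507 − (-6.67387)/(23.92423) = 3.87403

3.874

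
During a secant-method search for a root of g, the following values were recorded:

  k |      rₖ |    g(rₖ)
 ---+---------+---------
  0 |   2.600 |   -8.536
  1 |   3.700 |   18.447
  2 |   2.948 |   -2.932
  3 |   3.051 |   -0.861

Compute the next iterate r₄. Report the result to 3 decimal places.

r₄ = 3.051 − (-0.861)·(3.051 − 2.948) / (-0.861 − (-2.932))
   = 3.051 − (-0.08868)/(2.07100) = 3.09382

3.094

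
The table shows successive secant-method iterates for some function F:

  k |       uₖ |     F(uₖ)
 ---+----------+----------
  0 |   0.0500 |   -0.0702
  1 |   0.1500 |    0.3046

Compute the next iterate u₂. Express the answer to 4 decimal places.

0.0687

u₂ = 0.1500 − 0.3046·(0.1500 − 0.0500) / (0.3046 − (-0.0702))
   = 0.1500 − (0.030460)/(0.374800) = 0.068730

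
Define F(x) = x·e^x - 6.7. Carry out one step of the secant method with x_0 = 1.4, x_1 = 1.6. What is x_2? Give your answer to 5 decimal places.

1.49101

F(1.4) = -1.0227200, F(1.6) = 1.2248519
x_2 = 1.6000000 − 1.2248519·(1.6000000 − 1.4000000) / (1.2248519 − (-1.0227200)) = 1.6000000 − (0.2449704)/(2.2475719) = 1.4910067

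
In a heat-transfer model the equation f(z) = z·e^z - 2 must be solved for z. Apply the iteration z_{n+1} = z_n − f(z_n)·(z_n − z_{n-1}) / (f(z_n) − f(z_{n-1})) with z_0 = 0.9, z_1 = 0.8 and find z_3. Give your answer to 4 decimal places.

0.8527

f(0.9) = 0.213643, f(0.8) = -0.219567
z_2 = 0.800000 − (-0.219567)·(0.800000 − 0.900000) / (-0.219567 − 0.213643) = 0.800000 − (0.021957)/(-0.433210) = 0.850684
f(0.850684) = -0.008339
z_3 = 0.850684 − (-0.008339)·(0.850684 − 0.800000) / (-0.008339 − (-0.219567)) = 0.850684 − (-0.000423)/(0.211228) = 0.852685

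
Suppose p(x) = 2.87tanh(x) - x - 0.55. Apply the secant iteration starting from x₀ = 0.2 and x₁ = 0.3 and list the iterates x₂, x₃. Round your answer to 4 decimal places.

p(0.2) = -0.183533, p(0.3) = -0.013933
x₂ = 0.300000 − (-0.013933)·(0.300000 − 0.200000) / (-0.013933 − (-0.183533)) = 0.300000 − (-0.001393)/(0.169600) = 0.308215
p(0.308215) = -0.000623
x₃ = 0.308215 − (-0.000623)·(0.308215 − 0.300000) / (-0.000623 − (-0.013933)) = 0.308215 − (-0.000005)/(0.013309) = 0.308600

0.3082, 0.3086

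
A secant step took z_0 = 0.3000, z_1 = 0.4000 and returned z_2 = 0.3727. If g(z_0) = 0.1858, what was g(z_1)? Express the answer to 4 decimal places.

The secant line through (0.3000, 0.1858) and (0.4000, g(z_1)) crosses zero at z_2 = 0.3727.
So (0.3000, 0.1858), (0.4000, g(z_1)), (0.3727, 0) are collinear:
g(z_1) = 0.1858 · (0.4000 − 0.3727) / (0.3000 − 0.3727) = 0.1858 · (0.027300)/(-0.072700) = -0.069771

-0.0698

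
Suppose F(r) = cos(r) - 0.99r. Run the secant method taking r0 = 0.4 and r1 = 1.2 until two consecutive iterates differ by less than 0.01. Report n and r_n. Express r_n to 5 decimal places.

F(0.4) = 0.5250610, F(1.2) = -0.8256422
r2 = 1.2000000 − (-0.8256422)·(0.8000000)/(-1.3507032) = 0.7109853;  |Δ| = 0.4890147
F(0.7109853) = 0.0538439
r3 = 0.7109853 − 0.0538439·(-0.4890147)/(0.8794861) = 0.7409237;  |Δ| = 0.0299384
F(0.7409237) = 0.0043309
r4 = 0.7409237 − 0.0043309·(0.0299384)/(-0.0495129) = 0.7435424;  |Δ| = 0.0026187
|r4 − r3| = 0.0026187 < 0.01

n = 4, r_n = 0.74354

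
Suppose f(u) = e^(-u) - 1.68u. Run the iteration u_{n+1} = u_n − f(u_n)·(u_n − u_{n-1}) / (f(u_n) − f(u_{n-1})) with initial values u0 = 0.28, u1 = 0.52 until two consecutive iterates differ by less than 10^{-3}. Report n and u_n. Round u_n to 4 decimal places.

n = 4, u_n = 0.3993

f(0.28) = 0.285384, f(0.52) = -0.279079
u2 = 0.520000 − (-0.279079)·(0.240000)/(-0.564463) = 0.401340;  |Δ| = 0.118660
f(0.401340) = -0.004829
u3 = 0.401340 − (-0.004829)·(-0.118660)/(0.274250) = 0.399251;  |Δ| = 0.002090
f(0.399251) = 0.000081
u4 = 0.399251 − 0.000081·(-0.002090)/(0.004911) = 0.399285;  |Δ| = 0.000035
|u4 − u3| = 0.000035 < 10^{-3}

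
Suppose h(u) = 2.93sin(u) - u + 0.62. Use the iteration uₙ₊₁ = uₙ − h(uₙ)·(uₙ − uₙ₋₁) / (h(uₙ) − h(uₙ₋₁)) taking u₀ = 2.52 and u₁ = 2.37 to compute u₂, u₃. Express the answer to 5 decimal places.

h(2.52) = -0.1937712, h(2.37) = 0.2930238
u₂ = 2.3700000 − 0.2930238·(2.3700000 − 2.5200000) / (0.2930238 − (-0.1937712)) = 2.3700000 − (-0.0439536)/(0.4867950) = 2.4602917
h(2.4602917) = 0.0050341
u₃ = 2.4602917 − 0.0050341·(2.4602917 − 2.3700000) / (0.0050341 − 0.2930238) = 2.4602917 − (0.0004545)/(-0.2879897) = 2.4618701

2.46029, 2.46187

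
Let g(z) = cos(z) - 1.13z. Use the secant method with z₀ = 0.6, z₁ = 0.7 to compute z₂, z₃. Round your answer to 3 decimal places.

g(0.6) = 0.14734, g(0.7) = -0.02616
z₂ = 0.70000 − (-0.02616)·(0.70000 − 0.60000) / (-0.02616 − 0.14734) = 0.70000 − (-0.00262)/(-0.17349) = 0.68492
g(0.68492) = 0.00050
z₃ = 0.68492 − 0.00050·(0.68492 − 0.70000) / (0.00050 − (-0.02616)) = 0.68492 − (-0.00001)/(0.02666) = 0.68521

0.685, 0.685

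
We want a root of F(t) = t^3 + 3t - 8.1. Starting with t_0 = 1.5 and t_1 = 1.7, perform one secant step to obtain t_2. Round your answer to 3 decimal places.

F(1.5) = -0.22500, F(1.7) = 1.91300
t_2 = 1.70000 − 1.91300·(1.70000 − 1.50000) / (1.91300 − (-0.22500)) = 1.70000 − (0.38260)/(2.13800) = 1.52105

1.521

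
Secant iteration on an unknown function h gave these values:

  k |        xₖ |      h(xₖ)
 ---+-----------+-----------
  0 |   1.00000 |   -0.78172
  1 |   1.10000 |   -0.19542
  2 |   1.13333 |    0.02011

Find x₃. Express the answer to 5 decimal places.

x₃ = 1.13333 − 0.02011·(1.13333 − 1.10000) / (0.02011 − (-0.19542))
   = 1.13333 − (0.0006703)/(0.2155300) = 1.1302201

1.13022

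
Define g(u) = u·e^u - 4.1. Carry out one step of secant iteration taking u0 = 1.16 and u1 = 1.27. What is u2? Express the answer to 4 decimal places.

g(1.16) = -0.399677, g(1.27) = 0.422283
u2 = 1.270000 − 0.422283·(1.270000 − 1.160000) / (0.422283 − (-0.399677)) = 1.270000 − (0.046451)/(0.821960) = 1.213487

1.2135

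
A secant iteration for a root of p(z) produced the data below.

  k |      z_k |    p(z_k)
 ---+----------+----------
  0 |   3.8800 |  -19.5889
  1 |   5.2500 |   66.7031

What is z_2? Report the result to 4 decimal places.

4.1910

z_2 = 5.2500 − 66.7031·(5.2500 − 3.8800) / (66.7031 − (-19.5889))
   = 5.2500 − (91.383247)/(86.292000) = 4.191000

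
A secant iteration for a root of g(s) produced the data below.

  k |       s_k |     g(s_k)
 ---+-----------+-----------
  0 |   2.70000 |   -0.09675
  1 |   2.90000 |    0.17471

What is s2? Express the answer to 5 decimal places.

s2 = 2.90000 − 0.17471·(2.90000 − 2.70000) / (0.17471 − (-0.09675))
   = 2.90000 − (0.0349420)/(0.2714600) = 2.7712812

2.77128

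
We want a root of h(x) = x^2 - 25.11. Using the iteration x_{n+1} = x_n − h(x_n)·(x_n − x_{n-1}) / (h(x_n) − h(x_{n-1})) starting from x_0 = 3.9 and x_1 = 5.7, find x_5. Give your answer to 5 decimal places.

5.01099

h(3.9) = -9.9000000, h(5.7) = 7.3800000
x_2 = 5.7000000 − 7.3800000·(5.7000000 − 3.9000000) / (7.3800000 − (-9.9000000)) = 5.7000000 − (13.2840000)/(17.2800000) = 4.9312500
h(4.9312500) = -0.7927734
x_3 = 4.9312500 − (-0.7927734)·(4.9312500 − 5.7000000) / (-0.7927734 − 7.3800000) = 4.9312500 − (0.6094446)/(-8.1727734) = 5.0058201
h(5.0058201) = -0.0517651
x_4 = 5.0058201 − (-0.0517651)·(5.0058201 − 4.9312500) / (-0.0517651 − (-0.7927734)) = 5.0058201 − (-0.0038601)/(0.7410084) = 5.0110294
h(5.0110294) = 0.0004156
x_5 = 5.0110294 − 0.0004156·(5.0110294 − 5.0058201) / (0.0004156 − (-0.0517651)) = 5.0110294 − (0.0000022)/(0.0521807) = 5.0109879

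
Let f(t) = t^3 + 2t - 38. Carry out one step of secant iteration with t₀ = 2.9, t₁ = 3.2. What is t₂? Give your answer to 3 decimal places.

f(2.9) = -7.81100, f(3.2) = 1.16800
t₂ = 3.20000 − 1.16800·(3.20000 − 2.90000) / (1.16800 − (-7.81100)) = 3.20000 − (0.35040)/(8.97900) = 3.16098

3.161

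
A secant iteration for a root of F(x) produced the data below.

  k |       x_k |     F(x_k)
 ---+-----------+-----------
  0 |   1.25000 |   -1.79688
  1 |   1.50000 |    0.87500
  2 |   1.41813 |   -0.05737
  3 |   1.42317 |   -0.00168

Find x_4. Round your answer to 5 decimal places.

x_4 = 1.42317 − (-0.00168)·(1.42317 − 1.41813) / (-0.00168 − (-0.05737))
   = 1.42317 − (-0.0000085)/(0.0556900) = 1.4233220

1.42332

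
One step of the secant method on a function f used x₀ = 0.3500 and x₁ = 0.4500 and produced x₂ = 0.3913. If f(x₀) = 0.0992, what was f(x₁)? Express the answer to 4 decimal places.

The secant line through (0.3500, 0.0992) and (0.4500, f(x₁)) crosses zero at x₂ = 0.3913.
So (0.3500, 0.0992), (0.4500, f(x₁)), (0.3913, 0) are collinear:
f(x₁) = 0.0992 · (0.4500 − 0.3913) / (0.3500 − 0.3913) = 0.0992 · (0.058700)/(-0.041300) = -0.140994

-0.1410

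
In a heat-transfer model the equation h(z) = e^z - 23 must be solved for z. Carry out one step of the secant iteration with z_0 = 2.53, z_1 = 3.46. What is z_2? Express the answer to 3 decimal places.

3.034

h(2.53) = -10.44649, h(3.46) = 8.81698
z_2 = 3.46000 − 8.81698·(3.46000 − 2.53000) / (8.81698 − (-10.44649)) = 3.46000 − (8.19979)/(19.26347) = 3.03433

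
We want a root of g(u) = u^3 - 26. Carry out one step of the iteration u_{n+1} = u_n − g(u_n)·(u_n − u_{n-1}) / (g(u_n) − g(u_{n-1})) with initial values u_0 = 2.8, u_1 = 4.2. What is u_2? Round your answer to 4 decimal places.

g(2.8) = -4.048000, g(4.2) = 48.088000
u_2 = 4.200000 − 48.088000·(4.200000 − 2.800000) / (48.088000 − (-4.048000)) = 4.200000 − (67.323200)/(52.136000) = 2.908700

2.9087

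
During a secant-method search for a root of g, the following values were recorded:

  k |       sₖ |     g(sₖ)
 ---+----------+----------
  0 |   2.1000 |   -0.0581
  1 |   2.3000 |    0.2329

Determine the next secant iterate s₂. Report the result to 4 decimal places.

2.1399

s₂ = 2.3000 − 0.2329·(2.3000 − 2.1000) / (0.2329 − (-0.0581))
   = 2.3000 − (0.046580)/(0.291000) = 2.139931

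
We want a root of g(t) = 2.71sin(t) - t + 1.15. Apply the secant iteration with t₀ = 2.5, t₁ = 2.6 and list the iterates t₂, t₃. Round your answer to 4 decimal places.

g(2.5) = 0.271860, g(2.6) = -0.052991
t₂ = 2.600000 − (-0.052991)·(2.600000 − 2.500000) / (-0.052991 − 0.271860) = 2.600000 − (-0.005299)/(-0.324851) = 2.583688
g(2.583688) = 0.001014
t₃ = 2.583688 − 0.001014·(2.583688 − 2.600000) / (0.001014 − (-0.052991)) = 2.583688 − (-0.000017)/(0.054005) = 2.583994

2.5837, 2.5840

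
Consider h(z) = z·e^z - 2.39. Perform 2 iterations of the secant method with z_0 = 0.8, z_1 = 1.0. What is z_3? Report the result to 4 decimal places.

0.9364

h(0.8) = -0.609567, h(1.0) = 0.328282
z_2 = 1.000000 − 0.328282·(1.000000 − 0.800000) / (0.328282 − (-0.609567)) = 1.000000 − (0.065656)/(0.937849) = 0.929993
h(0.929993) = -0.032943
z_3 = 0.929993 − (-0.032943)·(0.929993 − 1.000000) / (-0.032943 − 0.328282) = 0.929993 − (0.002306)/(-0.361224) = 0.936377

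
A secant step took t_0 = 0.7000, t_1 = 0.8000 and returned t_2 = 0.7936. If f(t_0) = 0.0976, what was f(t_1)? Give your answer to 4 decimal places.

The secant line through (0.7000, 0.0976) and (0.8000, f(t_1)) crosses zero at t_2 = 0.7936.
So (0.7000, 0.0976), (0.8000, f(t_1)), (0.7936, 0) are collinear:
f(t_1) = 0.0976 · (0.8000 − 0.7936) / (0.7000 − 0.7936) = 0.0976 · (0.006400)/(-0.093600) = -0.006674

-0.0067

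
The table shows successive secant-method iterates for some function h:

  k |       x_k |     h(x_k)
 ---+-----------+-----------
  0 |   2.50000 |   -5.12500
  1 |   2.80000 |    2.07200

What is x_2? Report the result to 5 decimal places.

2.71363

x_2 = 2.80000 − 2.07200·(2.80000 − 2.50000) / (2.07200 − (-5.12500))
   = 2.80000 − (0.6216000)/(7.1970000) = 2.7136307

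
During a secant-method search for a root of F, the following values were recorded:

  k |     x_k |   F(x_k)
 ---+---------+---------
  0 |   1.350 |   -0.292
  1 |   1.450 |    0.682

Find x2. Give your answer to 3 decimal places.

1.380

x2 = 1.450 − 0.682·(1.450 − 1.350) / (0.682 − (-0.292))
   = 1.450 − (0.06820)/(0.97400) = 1.37998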